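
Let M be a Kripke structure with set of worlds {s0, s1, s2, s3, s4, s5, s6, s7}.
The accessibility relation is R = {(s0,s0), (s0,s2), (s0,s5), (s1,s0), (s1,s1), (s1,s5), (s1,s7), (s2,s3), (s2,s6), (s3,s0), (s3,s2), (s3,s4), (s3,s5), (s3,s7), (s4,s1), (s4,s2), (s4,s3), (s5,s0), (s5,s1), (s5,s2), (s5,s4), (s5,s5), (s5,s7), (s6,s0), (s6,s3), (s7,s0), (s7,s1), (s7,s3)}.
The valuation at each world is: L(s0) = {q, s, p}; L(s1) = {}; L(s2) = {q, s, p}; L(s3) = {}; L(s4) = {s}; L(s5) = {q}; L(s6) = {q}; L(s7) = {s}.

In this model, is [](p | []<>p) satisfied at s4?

No

At s4: [](p | []<>p) requires p | []<>p at every successor {s1, s2, s3}.
  p | []<>p fails at s3, so [](p | []<>p) is false at s4.
    At s3: p is false, []<>p is false, so p | []<>p is false.
      At s3: []<>p requires <>p at every successor {s0, s2, s4, s5, s7}.
        <>p fails at s2, so []<>p is false at s3.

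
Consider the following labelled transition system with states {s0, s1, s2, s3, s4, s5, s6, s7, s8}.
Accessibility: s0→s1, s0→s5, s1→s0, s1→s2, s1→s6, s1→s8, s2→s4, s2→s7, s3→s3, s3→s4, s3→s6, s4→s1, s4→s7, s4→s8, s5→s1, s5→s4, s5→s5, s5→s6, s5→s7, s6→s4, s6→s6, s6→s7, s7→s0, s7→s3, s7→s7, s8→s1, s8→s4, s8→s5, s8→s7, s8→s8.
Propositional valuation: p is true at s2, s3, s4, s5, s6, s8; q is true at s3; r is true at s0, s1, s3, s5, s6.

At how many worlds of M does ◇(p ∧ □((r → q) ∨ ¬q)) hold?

9

Recall that □ψ holds at a world iff ψ holds at every accessible world, and ◇ψ holds iff ψ holds at some accessible world.
Let φ = ◇(p ∧ □((r → q) ∨ ¬q)). Evaluate φ at each world:
  s0 (successors {s1, s5}): φ is true.
  s1 (successors {s0, s2, s6, s8}): φ is true.
  s2 (successors {s4, s7}): φ is true.
  s3 (successors {s3, s4, s6}): φ is true.
  s4 (successors {s1, s7, s8}): φ is true.
  s5 (successors {s1, s4, s5, s6, s7}): φ is true.
  s6 (successors {s4, s6, s7}): φ is true.
  s7 (successors {s0, s3, s7}): φ is true.
  s8 (successors {s1, s4, s5, s7, s8}): φ is true.
For instance, at s1:
  At s1: ◇(p ∧ □((r → q) ∨ ¬q)) requires p ∧ □((r → q) ∨ ¬q) at some successor in {s0, s2, s6, s8}.
    p ∧ □((r → q) ∨ ¬q) holds at s2, so ◇(p ∧ □((r → q) ∨ ¬q)) is true at s1.
      At s2: p is true, □((r → q) ∨ ¬q) is true, so p ∧ □((r → q) ∨ ¬q) is true.
Satisfying worlds: {s0, s1, s2, s3, s4, s5, s6, s7, s8}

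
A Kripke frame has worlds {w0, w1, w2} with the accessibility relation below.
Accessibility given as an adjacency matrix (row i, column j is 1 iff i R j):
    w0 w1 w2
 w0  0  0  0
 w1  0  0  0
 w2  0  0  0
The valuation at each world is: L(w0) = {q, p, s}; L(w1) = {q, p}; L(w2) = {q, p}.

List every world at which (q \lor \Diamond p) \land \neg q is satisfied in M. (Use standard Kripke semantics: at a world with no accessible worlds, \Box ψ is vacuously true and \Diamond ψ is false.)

none

Let φ = (q \lor \Diamond p) \land \neg q. Evaluate φ at each world:
  w0 (successors ∅): φ is false.
  w1 (successors ∅): φ is false.
  w2 (successors ∅): φ is false.
For instance, at w1:
  At w1: q \lor \Diamond p is true, \neg q is false, so (q \lor \Diamond p) \land \neg q is false.
    At w1: q is true, \Diamond p is false, so q \lor \Diamond p is true.
      At w1: no accessible worlds, so \Diamond p is false.
Satisfying worlds: none.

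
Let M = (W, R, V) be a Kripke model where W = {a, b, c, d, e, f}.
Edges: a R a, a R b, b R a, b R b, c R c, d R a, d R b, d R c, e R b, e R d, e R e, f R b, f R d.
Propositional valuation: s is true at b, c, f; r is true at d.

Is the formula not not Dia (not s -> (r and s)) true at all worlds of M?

Yes

Let φ = not not Dia (not s -> (r and s)). Evaluate φ at each world:
  a (successors {a, b}): φ is true.
  b (successors {a, b}): φ is true.
  c (successors {c}): φ is true.
  d (successors {a, b, c}): φ is true.
  e (successors {b, d, e}): φ is true.
  f (successors {b, d}): φ is true.
For instance, at f:
  At f: not Dia (not s -> (r and s)) is false, so not not Dia (not s -> (r and s)) is true.
    At f: Dia (not s -> (r and s)) is true, so not Dia (not s -> (r and s)) is false.
      At f: Dia (not s -> (r and s)) requires not s -> (r and s) at some successor in {b, d}.
        not s -> (r and s) holds at b, so Dia (not s -> (r and s)) is true at f.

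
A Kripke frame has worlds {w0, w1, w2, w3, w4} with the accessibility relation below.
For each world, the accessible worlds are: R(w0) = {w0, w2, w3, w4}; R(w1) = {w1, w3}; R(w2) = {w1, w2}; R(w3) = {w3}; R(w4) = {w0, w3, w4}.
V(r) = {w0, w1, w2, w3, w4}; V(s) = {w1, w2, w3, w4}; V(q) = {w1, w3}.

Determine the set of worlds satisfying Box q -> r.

w0, w1, w2, w3, w4

Let φ = Box q -> r. Evaluate φ at each world:
  w0 (successors {w0, w2, w3, w4}): φ is true.
  w1 (successors {w1, w3}): φ is true.
  w2 (successors {w1, w2}): φ is true.
  w3 (successors {w3}): φ is true.
  w4 (successors {w0, w3, w4}): φ is true.
For instance, at w2:
  At w2: Box q is false, r is true, so Box q -> r is true.
    At w2: Box q requires q at every successor {w1, w2}.
      q fails at w2, so Box q is false at w2.
Satisfying worlds: {w0, w1, w2, w3, w4}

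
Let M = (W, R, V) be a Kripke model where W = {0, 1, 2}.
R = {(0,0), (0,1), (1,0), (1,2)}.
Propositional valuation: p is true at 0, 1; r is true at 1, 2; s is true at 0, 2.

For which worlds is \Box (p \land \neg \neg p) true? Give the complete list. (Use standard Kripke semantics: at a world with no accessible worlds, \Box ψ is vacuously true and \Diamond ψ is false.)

0, 2

Recall that \Box ψ holds at a world iff ψ holds at every accessible world, and \Diamond ψ holds iff ψ holds at some accessible world.
Let φ = \Box (p \land \neg \neg p). Evaluate φ at each world:
  0 (successors {0, 1}): φ is true.
  1 (successors {0, 2}): φ is false.
  2 (successors ∅): φ is true.
For instance, at 1:
  At 1: \Box (p \land \neg \neg p) requires p \land \neg \neg p at every successor {0, 2}.
    p \land \neg \neg p fails at 2, so \Box (p \land \neg \neg p) is false at 1.
Satisfying worlds: {0, 2}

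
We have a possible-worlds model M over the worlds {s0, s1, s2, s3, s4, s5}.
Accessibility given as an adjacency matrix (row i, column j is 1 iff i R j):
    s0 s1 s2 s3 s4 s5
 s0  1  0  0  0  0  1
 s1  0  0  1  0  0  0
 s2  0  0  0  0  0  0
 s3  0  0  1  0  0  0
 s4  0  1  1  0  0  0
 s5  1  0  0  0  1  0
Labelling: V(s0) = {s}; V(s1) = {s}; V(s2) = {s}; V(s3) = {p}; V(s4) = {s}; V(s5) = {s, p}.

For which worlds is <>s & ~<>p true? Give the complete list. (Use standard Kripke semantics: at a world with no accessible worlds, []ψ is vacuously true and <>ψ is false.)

s1, s3, s4, s5

Let φ = <>s & ~<>p. Evaluate φ at each world:
  s0 (successors {s0, s5}): φ is false.
  s1 (successors {s2}): φ is true.
  s2 (successors ∅): φ is false.
  s3 (successors {s2}): φ is true.
  s4 (successors {s1, s2}): φ is true.
  s5 (successors {s0, s4}): φ is true.
For instance, at s4:
  At s4: <>s is true, ~<>p is true, so <>s & ~<>p is true.
    At s4: <>s requires s at some successor in {s1, s2}.
      s holds at s1, so <>s is true at s4.
    At s4: <>p is false, so ~<>p is true.
      At s4: <>p requires p at some successor in {s1, s2}.
        At s1: p is false.
        At s2: p is false.
      So <>p is false at s4.
Satisfying worlds: {s1, s3, s4, s5}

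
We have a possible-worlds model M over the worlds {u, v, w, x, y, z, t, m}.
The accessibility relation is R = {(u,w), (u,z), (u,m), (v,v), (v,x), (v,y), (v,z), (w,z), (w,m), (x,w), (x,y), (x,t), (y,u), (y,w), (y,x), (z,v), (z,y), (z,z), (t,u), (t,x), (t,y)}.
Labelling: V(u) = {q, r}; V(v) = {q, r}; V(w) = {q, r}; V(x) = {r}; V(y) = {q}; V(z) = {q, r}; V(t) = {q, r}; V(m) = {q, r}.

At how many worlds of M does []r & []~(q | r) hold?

Let φ = []r & []~(q | r). Evaluate φ at each world:
  u (successors {w, z, m}): φ is false.
  v (successors {v, x, y, z}): φ is false.
  w (successors {z, m}): φ is false.
  x (successors {w, y, t}): φ is false.
  y (successors {u, w, x}): φ is false.
  z (successors {v, y, z}): φ is false.
  t (successors {u, x, y}): φ is false.
  m (successors ∅): φ is true.
For instance, at y:
  At y: []r is true, []~(q | r) is false, so []r & []~(q | r) is false.
    At y: []r requires r at every successor {u, w, x}.
      At u: r is true.
      At w: r is true.
      At x: r is true.
    So []r is true at y.
    At y: []~(q | r) requires ~(q | r) at every successor {u, w, x}.
      ~(q | r) fails at u, so []~(q | r) is false at y.
Satisfying worlds: {m}

1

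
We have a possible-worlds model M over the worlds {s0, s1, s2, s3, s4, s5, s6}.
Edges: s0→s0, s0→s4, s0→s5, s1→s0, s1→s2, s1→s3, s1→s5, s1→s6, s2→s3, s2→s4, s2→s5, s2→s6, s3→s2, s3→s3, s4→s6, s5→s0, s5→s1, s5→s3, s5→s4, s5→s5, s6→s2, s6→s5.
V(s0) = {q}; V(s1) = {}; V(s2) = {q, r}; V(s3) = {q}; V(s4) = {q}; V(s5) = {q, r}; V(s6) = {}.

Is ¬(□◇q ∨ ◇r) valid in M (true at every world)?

Let φ = ¬(□◇q ∨ ◇r). Evaluate φ at each world:
  s0 (successors {s0, s4, s5}): φ is false.
  s1 (successors {s0, s2, s3, s5, s6}): φ is false.
  s2 (successors {s3, s4, s5, s6}): φ is false.
  s3 (successors {s2, s3}): φ is false.
  s4 (successors {s6}): φ is false.
  s5 (successors {s0, s1, s3, s4, s5}): φ is false.
  s6 (successors {s2, s5}): φ is false.
Detail at s0 (counterexample):
  At s0: □◇q ∨ ◇r is true, so ¬(□◇q ∨ ◇r) is false.
    At s0: □◇q is false, ◇r is true, so □◇q ∨ ◇r is true.
      At s0: □◇q requires ◇q at every successor {s0, s4, s5}.
        ◇q fails at s4, so □◇q is false at s0.
      At s0: ◇r requires r at some successor in {s0, s4, s5}.
        r holds at s5, so ◇r is true at s0.

No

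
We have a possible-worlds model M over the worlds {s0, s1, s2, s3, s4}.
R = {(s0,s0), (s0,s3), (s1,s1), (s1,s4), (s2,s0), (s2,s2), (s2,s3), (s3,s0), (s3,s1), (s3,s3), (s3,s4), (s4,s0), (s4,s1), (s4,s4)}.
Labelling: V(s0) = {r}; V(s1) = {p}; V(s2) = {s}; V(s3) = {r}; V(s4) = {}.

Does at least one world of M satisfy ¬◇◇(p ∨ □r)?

Recall that □ψ holds at a world iff ψ holds at every accessible world, and ◇ψ holds iff ψ holds at some accessible world.
Let φ = ¬◇◇(p ∨ □r). Evaluate φ at each world:
  s0 (successors {s0, s3}): φ is false.
  s1 (successors {s1, s4}): φ is false.
  s2 (successors {s0, s2, s3}): φ is false.
  s3 (successors {s0, s1, s3, s4}): φ is false.
  s4 (successors {s0, s1, s4}): φ is false.
For instance, at s0:
  At s0: ◇◇(p ∨ □r) is true, so ¬◇◇(p ∨ □r) is false.
    At s0: ◇◇(p ∨ □r) requires ◇(p ∨ □r) at some successor in {s0, s3}.
      ◇(p ∨ □r) holds at s0, so ◇◇(p ∨ □r) is true at s0.

No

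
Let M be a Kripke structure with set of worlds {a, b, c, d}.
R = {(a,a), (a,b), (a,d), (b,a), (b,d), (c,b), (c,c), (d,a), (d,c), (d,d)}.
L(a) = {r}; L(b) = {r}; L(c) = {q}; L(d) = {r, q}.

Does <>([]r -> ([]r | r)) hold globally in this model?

Yes

Recall that []ψ holds at a world iff ψ holds at every accessible world, and <>ψ holds iff ψ holds at some accessible world.
Let φ = <>([]r -> ([]r | r)). Evaluate φ at each world:
  a (successors {a, b, d}): φ is true.
  b (successors {a, d}): φ is true.
  c (successors {b, c}): φ is true.
  d (successors {a, c, d}): φ is true.
For instance, at c:
  At c: <>([]r -> ([]r | r)) requires []r -> ([]r | r) at some successor in {b, c}.
    []r -> ([]r | r) holds at b, so <>([]r -> ([]r | r)) is true at c.
      At b: []r is true, []r | r is true, so []r -> ([]r | r) is true.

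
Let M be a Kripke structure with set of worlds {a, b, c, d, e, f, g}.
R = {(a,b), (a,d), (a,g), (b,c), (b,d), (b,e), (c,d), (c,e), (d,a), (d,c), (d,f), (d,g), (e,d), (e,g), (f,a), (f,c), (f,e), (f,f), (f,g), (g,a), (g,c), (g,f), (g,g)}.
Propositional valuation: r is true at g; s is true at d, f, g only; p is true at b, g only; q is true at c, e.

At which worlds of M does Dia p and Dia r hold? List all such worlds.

a, d, e, f, g

Let φ = Dia p and Dia r. Evaluate φ at each world:
  a (successors {b, d, g}): φ is true.
  b (successors {c, d, e}): φ is false.
  c (successors {d, e}): φ is false.
  d (successors {a, c, f, g}): φ is true.
  e (successors {d, g}): φ is true.
  f (successors {a, c, e, f, g}): φ is true.
  g (successors {a, c, f, g}): φ is true.
For instance, at e:
  At e: Dia p is true, Dia r is true, so Dia p and Dia r is true.
    At e: Dia p requires p at some successor in {d, g}.
      p holds at g, so Dia p is true at e.
    At e: Dia r requires r at some successor in {d, g}.
      r holds at g, so Dia r is true at e.
Satisfying worlds: {a, d, e, f, g}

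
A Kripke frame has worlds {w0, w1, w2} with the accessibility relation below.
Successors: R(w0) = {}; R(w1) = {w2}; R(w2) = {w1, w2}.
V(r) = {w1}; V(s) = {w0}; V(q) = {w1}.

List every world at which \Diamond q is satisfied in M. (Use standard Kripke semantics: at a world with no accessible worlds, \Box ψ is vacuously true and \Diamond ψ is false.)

Recall that \Diamond ψ holds at a world iff ψ holds at some accessible world.
Let φ = \Diamond q. Evaluate φ at each world:
  w0 (successors ∅): φ is false.
  w1 (successors {w2}): φ is false.
  w2 (successors {w1, w2}): φ is true.
For instance, at w1:
  At w1: \Diamond q requires q at some successor in {w2}.
    At w2: q is false.
  So \Diamond q is false at w1.
Satisfying worlds: {w2}

w2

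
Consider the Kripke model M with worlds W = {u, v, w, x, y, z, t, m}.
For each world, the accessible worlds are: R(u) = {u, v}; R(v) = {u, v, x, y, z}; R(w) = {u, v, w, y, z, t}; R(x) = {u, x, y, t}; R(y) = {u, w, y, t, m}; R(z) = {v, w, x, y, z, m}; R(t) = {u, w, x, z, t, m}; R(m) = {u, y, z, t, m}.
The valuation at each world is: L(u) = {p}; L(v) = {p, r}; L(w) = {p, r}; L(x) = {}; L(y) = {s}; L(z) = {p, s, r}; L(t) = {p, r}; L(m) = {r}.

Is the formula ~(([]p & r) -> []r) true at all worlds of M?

Let φ = ~(([]p & r) -> []r). Evaluate φ at each world:
  u (successors {u, v}): φ is false.
  v (successors {u, v, x, y, z}): φ is false.
  w (successors {u, v, w, y, z, t}): φ is false.
  x (successors {u, x, y, t}): φ is false.
  y (successors {u, w, y, t, m}): φ is false.
  z (successors {v, w, x, y, z, m}): φ is false.
  t (successors {u, w, x, z, t, m}): φ is false.
  m (successors {u, y, z, t, m}): φ is false.
Detail at u (counterexample):
  At u: ([]p & r) -> []r is true, so ~(([]p & r) -> []r) is false.
    At u: []p & r is false, []r is false, so ([]p & r) -> []r is true.
      At u: []p is true, r is false, so []p & r is false.
      At u: []r requires r at every successor {u, v}.
        r fails at u, so []r is false at u.

No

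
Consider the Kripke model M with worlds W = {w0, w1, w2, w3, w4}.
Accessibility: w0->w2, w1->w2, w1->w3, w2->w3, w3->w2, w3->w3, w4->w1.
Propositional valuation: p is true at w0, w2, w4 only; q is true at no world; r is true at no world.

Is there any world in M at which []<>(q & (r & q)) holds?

No

Let φ = []<>(q & (r & q)). Evaluate φ at each world:
  w0 (successors {w2}): φ is false.
  w1 (successors {w2, w3}): φ is false.
  w2 (successors {w3}): φ is false.
  w3 (successors {w2, w3}): φ is false.
  w4 (successors {w1}): φ is false.
For instance, at w3:
  At w3: []<>(q & (r & q)) requires <>(q & (r & q)) at every successor {w2, w3}.
    <>(q & (r & q)) fails at w2, so []<>(q & (r & q)) is false at w3.
      At w2: <>(q & (r & q)) requires q & (r & q) at some successor in {w3}.
        At w3: q & (r & q) is false.
      So <>(q & (r & q)) is false at w2.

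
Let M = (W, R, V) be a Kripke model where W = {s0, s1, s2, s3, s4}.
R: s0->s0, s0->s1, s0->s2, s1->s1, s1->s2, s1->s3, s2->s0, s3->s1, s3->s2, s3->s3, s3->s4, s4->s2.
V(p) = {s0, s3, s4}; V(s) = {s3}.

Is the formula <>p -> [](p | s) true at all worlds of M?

Let φ = <>p -> [](p | s). Evaluate φ at each world:
  s0 (successors {s0, s1, s2}): φ is false.
  s1 (successors {s1, s2, s3}): φ is false.
  s2 (successors {s0}): φ is true.
  s3 (successors {s1, s2, s3, s4}): φ is false.
  s4 (successors {s2}): φ is true.
Detail at s0 (counterexample):
  At s0: <>p is true, [](p | s) is false, so <>p -> [](p | s) is false.
    At s0: <>p requires p at some successor in {s0, s1, s2}.
      p holds at s0, so <>p is true at s0.
    At s0: [](p | s) requires p | s at every successor {s0, s1, s2}.
      p | s fails at s1, so [](p | s) is false at s0.

No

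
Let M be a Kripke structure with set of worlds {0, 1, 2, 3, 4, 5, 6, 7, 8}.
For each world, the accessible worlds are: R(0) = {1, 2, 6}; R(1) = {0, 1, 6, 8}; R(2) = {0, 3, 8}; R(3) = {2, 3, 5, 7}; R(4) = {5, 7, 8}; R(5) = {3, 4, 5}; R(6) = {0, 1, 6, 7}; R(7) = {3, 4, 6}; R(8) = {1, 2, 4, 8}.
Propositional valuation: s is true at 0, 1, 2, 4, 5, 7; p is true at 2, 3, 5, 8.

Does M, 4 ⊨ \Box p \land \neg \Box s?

No

Recall that \Box ψ holds at a world iff ψ holds at every accessible world, and \Diamond ψ holds iff ψ holds at some accessible world.
At 4: \Box p is false, \neg \Box s is true, so \Box p \land \neg \Box s is false.
  At 4: \Box p requires p at every successor {5, 7, 8}.
    p fails at 7, so \Box p is false at 4.
  At 4: \Box s is false, so \neg \Box s is true.
    At 4: \Box s requires s at every successor {5, 7, 8}.
      s fails at 8, so \Box s is false at 4.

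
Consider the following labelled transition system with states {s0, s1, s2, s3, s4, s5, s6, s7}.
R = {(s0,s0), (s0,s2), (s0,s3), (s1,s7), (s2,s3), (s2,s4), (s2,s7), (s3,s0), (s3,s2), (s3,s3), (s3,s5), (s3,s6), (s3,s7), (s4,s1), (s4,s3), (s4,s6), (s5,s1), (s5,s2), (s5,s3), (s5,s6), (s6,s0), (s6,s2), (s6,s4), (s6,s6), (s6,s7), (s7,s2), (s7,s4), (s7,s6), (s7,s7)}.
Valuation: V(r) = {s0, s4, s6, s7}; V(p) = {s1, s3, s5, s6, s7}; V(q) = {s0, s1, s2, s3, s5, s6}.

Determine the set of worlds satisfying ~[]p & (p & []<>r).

Let φ = ~[]p & (p & []<>r). Evaluate φ at each world:
  s0 (successors {s0, s2, s3}): φ is false.
  s1 (successors {s7}): φ is false.
  s2 (successors {s3, s4, s7}): φ is false.
  s3 (successors {s0, s2, s3, s5, s6, s7}): φ is true.
  s4 (successors {s1, s3, s6}): φ is false.
  s5 (successors {s1, s2, s3, s6}): φ is true.
  s6 (successors {s0, s2, s4, s6, s7}): φ is true.
  s7 (successors {s2, s4, s6, s7}): φ is true.
For instance, at s5:
  At s5: ~[]p is true, p & []<>r is true, so ~[]p & (p & []<>r) is true.
    At s5: []p is false, so ~[]p is true.
      At s5: []p requires p at every successor {s1, s2, s3, s6}.
        p fails at s2, so []p is false at s5.
    At s5: p is true, []<>r is true, so p & []<>r is true.
      At s5: []<>r requires <>r at every successor {s1, s2, s3, s6}.
        At s1: <>r is true.
        At s2: <>r is true.
        At s3: <>r is true.
        At s6: <>r is true.
      So []<>r is true at s5.
Satisfying worlds: {s3, s5, s6, s7}

s3, s5, s6, s7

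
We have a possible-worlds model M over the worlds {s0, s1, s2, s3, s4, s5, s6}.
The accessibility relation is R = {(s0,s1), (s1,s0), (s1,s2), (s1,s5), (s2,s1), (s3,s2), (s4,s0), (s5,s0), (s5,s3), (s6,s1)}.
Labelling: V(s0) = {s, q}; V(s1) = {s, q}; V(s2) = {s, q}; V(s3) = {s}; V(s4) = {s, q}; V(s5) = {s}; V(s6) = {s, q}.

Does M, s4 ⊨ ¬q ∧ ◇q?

At s4: ¬q is false, ◇q is true, so ¬q ∧ ◇q is false.
  At s4: ◇q requires q at some successor in {s0}.
    q holds at s0, so ◇q is true at s4.

No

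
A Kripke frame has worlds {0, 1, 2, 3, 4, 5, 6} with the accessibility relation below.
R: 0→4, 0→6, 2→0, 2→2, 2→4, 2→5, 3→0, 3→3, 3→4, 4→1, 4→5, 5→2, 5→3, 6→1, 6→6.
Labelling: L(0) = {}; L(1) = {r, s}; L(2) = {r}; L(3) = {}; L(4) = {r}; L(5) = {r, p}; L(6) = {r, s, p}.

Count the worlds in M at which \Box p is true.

1

Recall that \Box ψ holds at a world iff ψ holds at every accessible world, and \Diamond ψ holds iff ψ holds at some accessible world.
Let φ = \Box p. Evaluate φ at each world:
  0 (successors {4, 6}): φ is false.
  1 (successors ∅): φ is true.
  2 (successors {0, 2, 4, 5}): φ is false.
  3 (successors {0, 3, 4}): φ is false.
  4 (successors {1, 5}): φ is false.
  5 (successors {2, 3}): φ is false.
  6 (successors {1, 6}): φ is false.
For instance, at 3:
  At 3: \Box p requires p at every successor {0, 3, 4}.
    p fails at 0, so \Box p is false at 3.
Satisfying worlds: {1}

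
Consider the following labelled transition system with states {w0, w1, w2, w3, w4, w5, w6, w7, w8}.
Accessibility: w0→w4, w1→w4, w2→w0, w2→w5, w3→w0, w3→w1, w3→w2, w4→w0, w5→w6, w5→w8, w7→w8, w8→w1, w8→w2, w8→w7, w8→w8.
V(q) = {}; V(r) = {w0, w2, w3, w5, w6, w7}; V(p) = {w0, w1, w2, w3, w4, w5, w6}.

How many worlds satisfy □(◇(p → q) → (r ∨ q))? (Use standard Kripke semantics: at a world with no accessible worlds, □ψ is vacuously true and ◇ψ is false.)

6

Let φ = □(◇(p → q) → (r ∨ q)). Evaluate φ at each world:
  w0 (successors {w4}): φ is true.
  w1 (successors {w4}): φ is true.
  w2 (successors {w0, w5}): φ is true.
  w3 (successors {w0, w1, w2}): φ is true.
  w4 (successors {w0}): φ is true.
  w5 (successors {w6, w8}): φ is false.
  w6 (successors ∅): φ is true.
  w7 (successors {w8}): φ is false.
  w8 (successors {w1, w2, w7, w8}): φ is false.
For instance, at w0:
  At w0: □(◇(p → q) → (r ∨ q)) requires ◇(p → q) → (r ∨ q) at every successor {w4}.
      At w4: ◇(p → q) is false, r ∨ q is false, so ◇(p → q) → (r ∨ q) is true.
  So □(◇(p → q) → (r ∨ q)) is true at w0.
Satisfying worlds: {w0, w1, w2, w3, w4, w6}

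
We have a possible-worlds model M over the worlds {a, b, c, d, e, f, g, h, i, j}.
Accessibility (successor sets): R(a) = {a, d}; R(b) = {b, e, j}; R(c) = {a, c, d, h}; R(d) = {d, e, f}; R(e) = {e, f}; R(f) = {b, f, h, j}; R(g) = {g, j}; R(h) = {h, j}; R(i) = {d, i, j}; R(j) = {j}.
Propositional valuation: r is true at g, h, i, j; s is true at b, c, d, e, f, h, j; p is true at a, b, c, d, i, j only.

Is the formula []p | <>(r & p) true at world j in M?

Recall that []ψ holds at a world iff ψ holds at every accessible world, and <>ψ holds iff ψ holds at some accessible world.
At j: []p is true, <>(r & p) is true, so []p | <>(r & p) is true.
  At j: []p requires p at every successor {j}.
    At j: p is true.
  So []p is true at j.
  At j: <>(r & p) requires r & p at some successor in {j}.
    r & p holds at j, so <>(r & p) is true at j.

Yes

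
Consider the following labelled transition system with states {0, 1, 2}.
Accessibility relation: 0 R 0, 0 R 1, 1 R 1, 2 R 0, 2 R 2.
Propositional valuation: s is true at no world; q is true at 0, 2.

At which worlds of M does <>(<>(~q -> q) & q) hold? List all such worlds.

Recall that <>ψ holds at a world iff ψ holds at some accessible world.
Let φ = <>(<>(~q -> q) & q). Evaluate φ at each world:
  0 (successors {0, 1}): φ is true.
  1 (successors {1}): φ is false.
  2 (successors {0, 2}): φ is true.
For instance, at 2:
  At 2: <>(<>(~q -> q) & q) requires <>(~q -> q) & q at some successor in {0, 2}.
    <>(~q -> q) & q holds at 0, so <>(<>(~q -> q) & q) is true at 2.
      At 0: <>(~q -> q) is true, q is true, so <>(~q -> q) & q is true.
Satisfying worlds: {0, 2}

0, 2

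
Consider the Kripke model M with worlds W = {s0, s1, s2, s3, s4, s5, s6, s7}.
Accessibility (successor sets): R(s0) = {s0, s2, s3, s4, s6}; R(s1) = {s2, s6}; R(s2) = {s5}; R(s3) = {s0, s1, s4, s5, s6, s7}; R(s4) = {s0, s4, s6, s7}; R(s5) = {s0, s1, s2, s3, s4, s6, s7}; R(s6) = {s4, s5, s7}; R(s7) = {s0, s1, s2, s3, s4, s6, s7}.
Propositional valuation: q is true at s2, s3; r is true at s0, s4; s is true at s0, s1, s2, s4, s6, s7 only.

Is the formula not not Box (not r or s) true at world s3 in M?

Yes

Recall that Box ψ holds at a world iff ψ holds at every accessible world, and Dia ψ holds iff ψ holds at some accessible world.
At s3: not Box (not r or s) is false, so not not Box (not r or s) is true.
  At s3: Box (not r or s) is true, so not Box (not r or s) is false.
    At s3: Box (not r or s) requires not r or s at every successor {s0, s1, s4, s5, s6, s7}.
      At s0: not r or s is true.
      At s1: not r or s is true.
      At s4: not r or s is true.
      At s5: not r or s is true.
      At s6: not r or s is true.
      At s7: not r or s is true.
    So Box (not r or s) is true at s3.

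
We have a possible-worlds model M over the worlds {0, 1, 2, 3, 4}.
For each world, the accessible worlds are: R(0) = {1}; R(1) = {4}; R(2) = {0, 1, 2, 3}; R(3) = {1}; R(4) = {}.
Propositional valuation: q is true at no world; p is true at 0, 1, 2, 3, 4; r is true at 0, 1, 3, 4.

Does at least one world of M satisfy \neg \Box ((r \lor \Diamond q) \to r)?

No

Let φ = \neg \Box ((r \lor \Diamond q) \to r). Evaluate φ at each world:
  0 (successors {1}): φ is false.
  1 (successors {4}): φ is false.
  2 (successors {0, 1, 2, 3}): φ is false.
  3 (successors {1}): φ is false.
  4 (successors ∅): φ is false.
For instance, at 1:
  At 1: \Box ((r \lor \Diamond q) \to r) is true, so \neg \Box ((r \lor \Diamond q) \to r) is false.
    At 1: \Box ((r \lor \Diamond q) \to r) requires (r \lor \Diamond q) \to r at every successor {4}.
      At 4: (r \lor \Diamond q) \to r is true.
    So \Box ((r \lor \Diamond q) \to r) is true at 1.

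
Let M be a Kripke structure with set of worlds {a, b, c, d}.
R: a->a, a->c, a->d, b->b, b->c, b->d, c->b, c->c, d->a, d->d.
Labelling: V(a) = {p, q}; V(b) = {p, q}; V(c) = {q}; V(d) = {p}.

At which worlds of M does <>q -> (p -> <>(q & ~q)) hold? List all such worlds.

c

Recall that <>ψ holds at a world iff ψ holds at some accessible world.
Let φ = <>q -> (p -> <>(q & ~q)). Evaluate φ at each world:
  a (successors {a, c, d}): φ is false.
  b (successors {b, c, d}): φ is false.
  c (successors {b, c}): φ is true.
  d (successors {a, d}): φ is false.
For instance, at c:
  At c: <>q is true, p -> <>(q & ~q) is true, so <>q -> (p -> <>(q & ~q)) is true.
    At c: <>q requires q at some successor in {b, c}.
      q holds at b, so <>q is true at c.
    At c: p is false, <>(q & ~q) is false, so p -> <>(q & ~q) is true.
      At c: <>(q & ~q) requires q & ~q at some successor in {b, c}.
        At b: q & ~q is false.
        At c: q & ~q is false.
      So <>(q & ~q) is false at c.
Satisfying worlds: {c}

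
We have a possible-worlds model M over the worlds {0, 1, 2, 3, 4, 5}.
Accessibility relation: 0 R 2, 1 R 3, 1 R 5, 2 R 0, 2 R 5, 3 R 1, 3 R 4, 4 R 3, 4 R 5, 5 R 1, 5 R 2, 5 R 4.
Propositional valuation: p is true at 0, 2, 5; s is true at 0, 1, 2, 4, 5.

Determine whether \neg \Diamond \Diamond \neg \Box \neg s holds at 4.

At 4: \Diamond \Diamond \neg \Box \neg s is true, so \neg \Diamond \Diamond \neg \Box \neg s is false.
  At 4: \Diamond \Diamond \neg \Box \neg s requires \Diamond \neg \Box \neg s at some successor in {3, 5}.
    \Diamond \neg \Box \neg s holds at 3, so \Diamond \Diamond \neg \Box \neg s is true at 4.
      At 3: \Diamond \neg \Box \neg s requires \neg \Box \neg s at some successor in {1, 4}.
        \neg \Box \neg s holds at 1, so \Diamond \neg \Box \neg s is true at 3.

No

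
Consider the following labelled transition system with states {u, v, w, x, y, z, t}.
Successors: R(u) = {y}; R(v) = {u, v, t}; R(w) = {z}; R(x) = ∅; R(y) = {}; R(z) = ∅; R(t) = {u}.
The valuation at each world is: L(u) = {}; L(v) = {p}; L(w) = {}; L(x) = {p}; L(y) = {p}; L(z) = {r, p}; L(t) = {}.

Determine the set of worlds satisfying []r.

w, x, y, z

Let φ = []r. Evaluate φ at each world:
  u (successors {y}): φ is false.
  v (successors {u, v, t}): φ is false.
  w (successors {z}): φ is true.
  x (successors ∅): φ is true.
  y (successors ∅): φ is true.
  z (successors ∅): φ is true.
  t (successors {u}): φ is false.
For instance, at v:
  At v: []r requires r at every successor {u, v, t}.
    r fails at u, so []r is false at v.
Satisfying worlds: {w, x, y, z}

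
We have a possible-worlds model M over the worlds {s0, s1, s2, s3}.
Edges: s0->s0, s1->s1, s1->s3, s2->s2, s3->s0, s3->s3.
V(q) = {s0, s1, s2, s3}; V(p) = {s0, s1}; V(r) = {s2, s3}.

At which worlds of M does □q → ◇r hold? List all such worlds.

s1, s2, s3

Let φ = □q → ◇r. Evaluate φ at each world:
  s0 (successors {s0}): φ is false.
  s1 (successors {s1, s3}): φ is true.
  s2 (successors {s2}): φ is true.
  s3 (successors {s0, s3}): φ is true.
For instance, at s3:
  At s3: □q is true, ◇r is true, so □q → ◇r is true.
    At s3: □q requires q at every successor {s0, s3}.
      At s0: q is true.
      At s3: q is true.
    So □q is true at s3.
    At s3: ◇r requires r at some successor in {s0, s3}.
      r holds at s3, so ◇r is true at s3.
Satisfying worlds: {s1, s2, s3}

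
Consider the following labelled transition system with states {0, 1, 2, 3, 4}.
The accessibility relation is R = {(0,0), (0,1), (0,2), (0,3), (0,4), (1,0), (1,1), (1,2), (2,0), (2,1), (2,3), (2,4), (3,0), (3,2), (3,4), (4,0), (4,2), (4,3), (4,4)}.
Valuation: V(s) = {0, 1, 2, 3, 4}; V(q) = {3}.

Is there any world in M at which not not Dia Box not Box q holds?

Yes

Let φ = not not Dia Box not Box q. Evaluate φ at each world:
  0 (successors {0, 1, 2, 3, 4}): φ is true.
  1 (successors {0, 1, 2}): φ is true.
  2 (successors {0, 1, 3, 4}): φ is true.
  3 (successors {0, 2, 4}): φ is true.
  4 (successors {0, 2, 3, 4}): φ is true.
Detail at 0 (witness):
  At 0: not Dia Box not Box q is false, so not not Dia Box not Box q is true.
    At 0: Dia Box not Box q is true, so not Dia Box not Box q is false.
      At 0: Dia Box not Box q requires Box not Box q at some successor in {0, 1, 2, 3, 4}.
        Box not Box q holds at 0, so Dia Box not Box q is true at 0.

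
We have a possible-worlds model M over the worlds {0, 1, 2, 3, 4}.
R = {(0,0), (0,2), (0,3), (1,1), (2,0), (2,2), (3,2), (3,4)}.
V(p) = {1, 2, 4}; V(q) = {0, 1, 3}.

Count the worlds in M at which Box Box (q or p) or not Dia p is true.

Let φ = Box Box (q or p) or not Dia p. Evaluate φ at each world:
  0 (successors {0, 2, 3}): φ is true.
  1 (successors {1}): φ is true.
  2 (successors {0, 2}): φ is true.
  3 (successors {2, 4}): φ is true.
  4 (successors ∅): φ is true.
For instance, at 0:
  At 0: Box Box (q or p) is true, not Dia p is false, so Box Box (q or p) or not Dia p is true.
    At 0: Box Box (q or p) requires Box (q or p) at every successor {0, 2, 3}.
      At 0: Box (q or p) is true.
      At 2: Box (q or p) is true.
      At 3: Box (q or p) is true.
    So Box Box (q or p) is true at 0.
    At 0: Dia p is true, so not Dia p is false.
      At 0: Dia p requires p at some successor in {0, 2, 3}.
        p holds at 2, so Dia p is true at 0.
Satisfying worlds: {0, 1, 2, 3, 4}

5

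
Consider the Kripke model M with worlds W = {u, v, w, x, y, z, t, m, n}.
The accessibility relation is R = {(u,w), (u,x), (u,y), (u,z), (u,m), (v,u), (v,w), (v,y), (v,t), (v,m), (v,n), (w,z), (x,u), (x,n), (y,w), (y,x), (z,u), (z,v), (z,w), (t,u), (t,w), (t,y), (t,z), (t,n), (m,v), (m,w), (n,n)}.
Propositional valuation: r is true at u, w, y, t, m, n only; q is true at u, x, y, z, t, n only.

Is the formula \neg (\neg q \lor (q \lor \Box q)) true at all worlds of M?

Let φ = \neg (\neg q \lor (q \lor \Box q)). Evaluate φ at each world:
  u (successors {w, x, y, z, m}): φ is false.
  v (successors {u, w, y, t, m, n}): φ is false.
  w (successors {z}): φ is false.
  x (successors {u, n}): φ is false.
  y (successors {w, x}): φ is false.
  z (successors {u, v, w}): φ is false.
  t (successors {u, w, y, z, n}): φ is false.
  m (successors {v, w}): φ is false.
  n (successors {n}): φ is false.
Detail at u (counterexample):
  At u: \neg q \lor (q \lor \Box q) is true, so \neg (\neg q \lor (q \lor \Box q)) is false.
    At u: \neg q is false, q \lor \Box q is true, so \neg q \lor (q \lor \Box q) is true.
      At u: q is true, \Box q is false, so q \lor \Box q is true.

No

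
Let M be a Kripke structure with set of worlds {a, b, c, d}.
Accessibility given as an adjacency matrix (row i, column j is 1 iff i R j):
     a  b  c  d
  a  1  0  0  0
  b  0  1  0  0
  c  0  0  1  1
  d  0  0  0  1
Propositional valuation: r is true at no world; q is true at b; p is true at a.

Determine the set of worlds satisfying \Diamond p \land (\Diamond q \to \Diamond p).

a

Recall that \Diamond ψ holds at a world iff ψ holds at some accessible world.
Let φ = \Diamond p \land (\Diamond q \to \Diamond p). Evaluate φ at each world:
  a (successors {a}): φ is true.
  b (successors {b}): φ is false.
  c (successors {c, d}): φ is false.
  d (successors {d}): φ is false.
For instance, at a:
  At a: \Diamond p is true, \Diamond q \to \Diamond p is true, so \Diamond p \land (\Diamond q \to \Diamond p) is true.
    At a: \Diamond p requires p at some successor in {a}.
      p holds at a, so \Diamond p is true at a.
    At a: \Diamond q is false, \Diamond p is true, so \Diamond q \to \Diamond p is true.
      At a: \Diamond q requires q at some successor in {a}.
        At a: q is false.
      So \Diamond q is false at a.
      At a: \Diamond p requires p at some successor in {a}.
        p holds at a, so \Diamond p is true at a.
Satisfying worlds: {a}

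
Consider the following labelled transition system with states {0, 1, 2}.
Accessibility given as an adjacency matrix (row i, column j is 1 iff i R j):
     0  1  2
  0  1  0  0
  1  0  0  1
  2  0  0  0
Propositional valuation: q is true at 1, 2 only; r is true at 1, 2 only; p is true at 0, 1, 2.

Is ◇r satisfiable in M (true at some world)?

Yes

Let φ = ◇r. Evaluate φ at each world:
  0 (successors {0}): φ is false.
  1 (successors {2}): φ is true.
  2 (successors ∅): φ is false.
Detail at 1 (witness):
  At 1: ◇r requires r at some successor in {2}.
    r holds at 2, so ◇r is true at 1.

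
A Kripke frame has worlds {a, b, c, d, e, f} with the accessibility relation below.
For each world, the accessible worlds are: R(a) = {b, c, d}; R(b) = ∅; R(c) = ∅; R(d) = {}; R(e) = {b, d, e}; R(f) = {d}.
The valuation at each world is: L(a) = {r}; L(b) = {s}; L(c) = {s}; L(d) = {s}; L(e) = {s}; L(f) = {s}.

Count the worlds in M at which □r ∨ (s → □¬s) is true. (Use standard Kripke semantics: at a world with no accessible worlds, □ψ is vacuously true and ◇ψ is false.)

Recall that □ψ holds at a world iff ψ holds at every accessible world, and ◇ψ holds iff ψ holds at some accessible world.
Let φ = □r ∨ (s → □¬s). Evaluate φ at each world:
  a (successors {b, c, d}): φ is true.
  b (successors ∅): φ is true.
  c (successors ∅): φ is true.
  d (successors ∅): φ is true.
  e (successors {b, d, e}): φ is false.
  f (successors {d}): φ is false.
For instance, at f:
  At f: □r is false, s → □¬s is false, so □r ∨ (s → □¬s) is false.
    At f: □r requires r at every successor {d}.
      r fails at d, so □r is false at f.
    At f: s is true, □¬s is false, so s → □¬s is false.
      At f: □¬s requires ¬s at every successor {d}.
        ¬s fails at d, so □¬s is false at f.
Satisfying worlds: {a, b, c, d}

4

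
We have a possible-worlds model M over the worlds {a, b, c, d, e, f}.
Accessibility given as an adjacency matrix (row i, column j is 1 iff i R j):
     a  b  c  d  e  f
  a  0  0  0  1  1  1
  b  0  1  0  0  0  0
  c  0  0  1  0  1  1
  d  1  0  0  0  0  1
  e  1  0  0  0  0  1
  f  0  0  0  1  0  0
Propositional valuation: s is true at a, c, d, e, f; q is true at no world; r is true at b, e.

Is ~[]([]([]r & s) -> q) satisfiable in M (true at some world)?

Let φ = ~[]([]([]r & s) -> q). Evaluate φ at each world:
  a (successors {d, e, f}): φ is false.
  b (successors {b}): φ is false.
  c (successors {c, e, f}): φ is false.
  d (successors {a, f}): φ is false.
  e (successors {a, f}): φ is false.
  f (successors {d}): φ is false.
For instance, at e:
  At e: []([]([]r & s) -> q) is true, so ~[]([]([]r & s) -> q) is false.
    At e: []([]([]r & s) -> q) requires []([]r & s) -> q at every successor {a, f}.
      At a: []([]r & s) -> q is true.
      At f: []([]r & s) -> q is true.
    So []([]([]r & s) -> q) is true at e.

No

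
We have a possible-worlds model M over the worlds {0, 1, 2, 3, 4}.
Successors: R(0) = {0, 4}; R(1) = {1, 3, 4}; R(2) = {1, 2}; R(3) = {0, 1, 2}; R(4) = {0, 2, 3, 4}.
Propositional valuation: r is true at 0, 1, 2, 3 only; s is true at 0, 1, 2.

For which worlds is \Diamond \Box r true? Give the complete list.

Let φ = \Diamond \Box r. Evaluate φ at each world:
  0 (successors {0, 4}): φ is false.
  1 (successors {1, 3, 4}): φ is true.
  2 (successors {1, 2}): φ is true.
  3 (successors {0, 1, 2}): φ is true.
  4 (successors {0, 2, 3, 4}): φ is true.
For instance, at 4:
  At 4: \Diamond \Box r requires \Box r at some successor in {0, 2, 3, 4}.
    \Box r holds at 2, so \Diamond \Box r is true at 4.
      At 2: \Box r requires r at every successor {1, 2}.
        At 1: r is true.
        At 2: r is true.
      So \Box r is true at 2.
Satisfying worlds: {1, 2, 3, 4}

1, 2, 3, 4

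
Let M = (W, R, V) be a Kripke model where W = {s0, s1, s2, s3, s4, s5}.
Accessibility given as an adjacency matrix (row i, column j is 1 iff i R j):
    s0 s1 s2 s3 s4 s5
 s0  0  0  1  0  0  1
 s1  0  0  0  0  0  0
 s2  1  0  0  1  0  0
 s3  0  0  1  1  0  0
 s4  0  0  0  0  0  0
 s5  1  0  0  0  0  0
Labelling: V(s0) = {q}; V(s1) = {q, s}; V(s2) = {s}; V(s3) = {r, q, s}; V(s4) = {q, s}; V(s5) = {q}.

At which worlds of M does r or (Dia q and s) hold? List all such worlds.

s2, s3

Let φ = r or (Dia q and s). Evaluate φ at each world:
  s0 (successors {s2, s5}): φ is false.
  s1 (successors ∅): φ is false.
  s2 (successors {s0, s3}): φ is true.
  s3 (successors {s2, s3}): φ is true.
  s4 (successors ∅): φ is false.
  s5 (successors {s0}): φ is false.
For instance, at s2:
  At s2: r is false, Dia q and s is true, so r or (Dia q and s) is true.
    At s2: Dia q is true, s is true, so Dia q and s is true.
      At s2: Dia q requires q at some successor in {s0, s3}.
        q holds at s0, so Dia q is true at s2.
Satisfying worlds: {s2, s3}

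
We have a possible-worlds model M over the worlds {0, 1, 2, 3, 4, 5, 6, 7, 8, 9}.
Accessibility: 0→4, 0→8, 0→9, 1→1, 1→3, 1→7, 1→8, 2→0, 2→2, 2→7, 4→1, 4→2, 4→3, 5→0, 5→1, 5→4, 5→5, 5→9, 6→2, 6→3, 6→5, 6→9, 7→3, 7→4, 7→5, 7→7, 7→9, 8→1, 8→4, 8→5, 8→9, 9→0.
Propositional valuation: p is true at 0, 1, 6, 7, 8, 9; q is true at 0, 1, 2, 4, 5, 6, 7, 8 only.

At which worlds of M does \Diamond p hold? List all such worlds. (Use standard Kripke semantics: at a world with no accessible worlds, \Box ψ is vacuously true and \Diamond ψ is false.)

0, 1, 2, 4, 5, 6, 7, 8, 9

Recall that \Diamond ψ holds at a world iff ψ holds at some accessible world.
Let φ = \Diamond p. Evaluate φ at each world:
  0 (successors {4, 8, 9}): φ is true.
  1 (successors {1, 3, 7, 8}): φ is true.
  2 (successors {0, 2, 7}): φ is true.
  3 (successors ∅): φ is false.
  4 (successors {1, 2, 3}): φ is true.
  5 (successors {0, 1, 4, 5, 9}): φ is true.
  6 (successors {2, 3, 5, 9}): φ is true.
  7 (successors {3, 4, 5, 7, 9}): φ is true.
  8 (successors {1, 4, 5, 9}): φ is true.
  9 (successors {0}): φ is true.
For instance, at 2:
  At 2: \Diamond p requires p at some successor in {0, 2, 7}.
    p holds at 0, so \Diamond p is true at 2.
Satisfying worlds: {0, 1, 2, 4, 5, 6, 7, 8, 9}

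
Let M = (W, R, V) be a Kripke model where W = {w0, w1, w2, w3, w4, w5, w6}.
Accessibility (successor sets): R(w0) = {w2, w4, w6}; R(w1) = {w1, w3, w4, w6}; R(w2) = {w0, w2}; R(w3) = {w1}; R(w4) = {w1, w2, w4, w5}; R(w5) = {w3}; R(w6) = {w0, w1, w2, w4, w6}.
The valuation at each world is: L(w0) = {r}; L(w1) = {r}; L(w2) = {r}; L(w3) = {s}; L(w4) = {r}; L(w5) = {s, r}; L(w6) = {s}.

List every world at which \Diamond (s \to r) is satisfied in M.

w0, w1, w2, w3, w4, w6

Let φ = \Diamond (s \to r). Evaluate φ at each world:
  w0 (successors {w2, w4, w6}): φ is true.
  w1 (successors {w1, w3, w4, w6}): φ is true.
  w2 (successors {w0, w2}): φ is true.
  w3 (successors {w1}): φ is true.
  w4 (successors {w1, w2, w4, w5}): φ is true.
  w5 (successors {w3}): φ is false.
  w6 (successors {w0, w1, w2, w4, w6}): φ is true.
For instance, at w0:
  At w0: \Diamond (s \to r) requires s \to r at some successor in {w2, w4, w6}.
    s \to r holds at w2, so \Diamond (s \to r) is true at w0.
Satisfying worlds: {w0, w1, w2, w3, w4, w6}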